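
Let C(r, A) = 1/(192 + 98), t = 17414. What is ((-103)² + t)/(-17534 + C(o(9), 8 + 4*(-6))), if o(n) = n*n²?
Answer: -2708890/1694953 ≈ -1.5982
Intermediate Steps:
o(n) = n³
C(r, A) = 1/290
((-103)² + t)/(-17534 + C(o(9), 8 + 4*(-6))) = ((-103)² + 17414)/(-17534 + 1/290) = (10609 + 17414)/(-5084859/290) = 28023*(-290/5084859) = -2708890/1694953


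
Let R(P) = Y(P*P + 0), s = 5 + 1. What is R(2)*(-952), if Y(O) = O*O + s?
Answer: -20944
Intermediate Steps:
s = 6
Y(O) = 6 + O**2 (Y(O) = O*O + 6 = O**2 + 6 = 6 + O**2)
R(P) = 6 + P**4 (R(P) = 6 + (P*P + 0)**2 = 6 + (P**2 + 0)**2 = 6 + (P**2)**2 = 6 + P**4)
R(2)*(-952) = (6 + 2**4)*(-952) = (6 + 16)*(-952) = 22*(-952) = -20944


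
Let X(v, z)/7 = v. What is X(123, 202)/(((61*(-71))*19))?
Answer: -861/82289 ≈ -0.010463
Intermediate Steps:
X(v, z) = 7*v
X(123, 202)/(((61*(-71))*19)) = (7*123)/(((61*(-71))*19)) = 861/((-4331*19)) = 861/(-82289) = 861*(-1/82289) = -861/82289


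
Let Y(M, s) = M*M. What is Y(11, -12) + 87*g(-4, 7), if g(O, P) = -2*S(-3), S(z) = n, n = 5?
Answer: -749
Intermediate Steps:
Y(M, s) = M**2
S(z) = 5
g(O, P) = -10 (g(O, P) = -2*5 = -10)
Y(11, -12) + 87*g(-4, 7) = 11**2 + 87*(-10) = 121 - 870 = -749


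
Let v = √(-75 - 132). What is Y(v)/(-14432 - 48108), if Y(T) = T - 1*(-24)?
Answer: -6/15635 - 3*I*√23/62540 ≈ -0.00038375 - 0.00023005*I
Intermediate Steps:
v = 3*I*√23 (v = √(-207) = 3*I*√23 ≈ 14.387*I)
Y(T) = 24 + T (Y(T) = T + 24 = 24 + T)
Y(v)/(-14432 - 48108) = (24 + 3*I*√23)/(-14432 - 48108) = (24 + 3*I*√23)/(-62540) = (24 + 3*I*√23)*(-1/62540) = -6/15635 - 3*I*√23/62540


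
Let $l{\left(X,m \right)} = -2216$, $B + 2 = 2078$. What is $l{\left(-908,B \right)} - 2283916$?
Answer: $-2286132$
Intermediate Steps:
$B = 2076$ ($B = -2 + 2078 = 2076$)
$l{\left(-908,B \right)} - 2283916 = -2216 - 2283916 = -2286132$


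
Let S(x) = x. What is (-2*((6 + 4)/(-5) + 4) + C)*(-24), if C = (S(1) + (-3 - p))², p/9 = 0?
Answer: 0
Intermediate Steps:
p = 0 (p = 9*0 = 0)
C = 4 (C = (1 + (-3 - 1*0))² = (1 + (-3 + 0))² = (1 - 3)² = (-2)² = 4)
(-2*((6 + 4)/(-5) + 4) + C)*(-24) = (-2*((6 + 4)/(-5) + 4) + 4)*(-24) = (-2*(10*(-⅕) + 4) + 4)*(-24) = (-2*(-2 + 4) + 4)*(-24) = (-2*2 + 4)*(-24) = (-4 + 4)*(-24) = 0*(-24) = 0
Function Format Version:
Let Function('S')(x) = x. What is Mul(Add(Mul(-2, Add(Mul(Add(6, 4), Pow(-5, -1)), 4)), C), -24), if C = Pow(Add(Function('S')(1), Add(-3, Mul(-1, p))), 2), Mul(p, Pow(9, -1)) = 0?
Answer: 0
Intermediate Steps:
p = 0 (p = Mul(9, 0) = 0)
C = 4 (C = Pow(Add(1, Add(-3, Mul(-1, 0))), 2) = Pow(Add(1, Add(-3, 0)), 2) = Pow(Add(1, -3), 2) = Pow(-2, 2) = 4)
Mul(Add(Mul(-2, Add(Mul(Add(6, 4), Pow(-5, -1)), 4)), C), -24) = Mul(Add(Mul(-2, Add(Mul(Add(6, 4), Pow(-5, -1)), 4)), 4), -24) = Mul(Add(Mul(-2, Add(Mul(10, Rational(-1, 5)), 4)), 4), -24) = Mul(Add(Mul(-2, Add(-2, 4)), 4), -24) = Mul(Add(Mul(-2, 2), 4), -24) = Mul(Add(-4, 4), -24) = Mul(0, -24) = 0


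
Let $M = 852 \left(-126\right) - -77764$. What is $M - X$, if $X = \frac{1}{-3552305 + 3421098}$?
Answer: $- \frac{3882152715}{131207} \approx -29588.0$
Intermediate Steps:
$M = -29588$ ($M = -107352 + 77764 = -29588$)
$X = - \frac{1}{131207}$ ($X = \frac{1}{-131207} = - \frac{1}{131207} \approx -7.6215 \cdot 10^{-6}$)
$M - X = -29588 - - \frac{1}{131207} = -29588 + \frac{1}{131207} = - \frac{3882152715}{131207}$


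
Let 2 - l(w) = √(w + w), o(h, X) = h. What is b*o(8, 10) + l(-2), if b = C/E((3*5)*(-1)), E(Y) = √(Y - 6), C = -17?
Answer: 2 - 2*I + 136*I*√21/21 ≈ 2.0 + 27.678*I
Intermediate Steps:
l(w) = 2 - √2*√w (l(w) = 2 - √(w + w) = 2 - √(2*w) = 2 - √2*√w)
E(Y) = √(-6 + Y)
b = 17*I*√21/21 (b = -17/√(-6 + (3*5)*(-1)) = -17/√(-6 + 15*(-1)) = -17/√(-6 - 15) = -17*(-I*√21/21) = -(-17)*I*√21/21 = 17*I*√21/21 ≈ 3.7097*I)
b*o(8, 10) + l(-2) = (17*I*√21/21)*8 + (2 - √2*√(-2)) = 136*I*√21/21 + (2 - √2*I*√2) = 136*I*√21/21 + (2 - 2*I) = 2 - 2*I + 136*I*√21/21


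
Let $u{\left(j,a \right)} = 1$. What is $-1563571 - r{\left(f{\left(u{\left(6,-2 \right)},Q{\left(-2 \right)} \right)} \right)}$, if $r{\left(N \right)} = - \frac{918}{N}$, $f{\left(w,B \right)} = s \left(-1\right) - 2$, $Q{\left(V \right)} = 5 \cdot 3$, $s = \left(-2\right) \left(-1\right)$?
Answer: $- \frac{3127601}{2} \approx -1.5638 \cdot 10^{6}$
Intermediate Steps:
$s = 2$
$Q{\left(V \right)} = 15$
$f{\left(w,B \right)} = -4$ ($f{\left(w,B \right)} = 2 \left(-1\right) - 2 = -2 - 2 = -4$)
$-1563571 - r{\left(f{\left(u{\left(6,-2 \right)},Q{\left(-2 \right)} \right)} \right)} = -1563571 - - \frac{918}{-4} = -1563571 - \left(-918\right) \left(- \frac{1}{4}\right) = -1563571 - \frac{459}{2} = - \frac{3127601}{2}$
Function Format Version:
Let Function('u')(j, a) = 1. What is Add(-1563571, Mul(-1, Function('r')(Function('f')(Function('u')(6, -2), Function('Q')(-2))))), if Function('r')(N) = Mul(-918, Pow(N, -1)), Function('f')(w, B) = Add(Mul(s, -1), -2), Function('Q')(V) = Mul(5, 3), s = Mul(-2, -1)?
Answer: Rational(-3127601, 2) ≈ -1.5638e+6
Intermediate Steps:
s = 2
Function('Q')(V) = 15
Function('f')(w, B) = -4 (Function('f')(w, B) = Add(Mul(2, -1), -2) = Add(-2, -2) = -4)
Add(-1563571, Mul(-1, Function('r')(Function('f')(Function('u')(6, -2), Function('Q')(-2))))) = Add(-1563571, Mul(-1, Mul(-918, Pow(-4, -1)))) = Add(-1563571, Mul(-1, Mul(-918, Rational(-1, 4)))) = Add(-1563571, Mul(-1, Rational(459, 2))) = Add(-1563571, Rational(-459, 2)) = Rational(-3127601, 2)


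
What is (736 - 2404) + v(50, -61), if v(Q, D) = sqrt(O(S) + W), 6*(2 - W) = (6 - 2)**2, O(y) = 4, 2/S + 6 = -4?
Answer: -1668 + sqrt(30)/3 ≈ -1666.2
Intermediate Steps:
S = -1/5 (S = 2/(-6 - 4) = 2/(-10) = 2*(-1/10) = -1/5 ≈ -0.20000)
W = -2/3 (W = 2 - (6 - 2)**2/6 = 2 - 1/6*4**2 = 2 - 1/6*16 = 2 - 8/3 = -2/3 ≈ -0.66667)
v(Q, D) = sqrt(30)/3 (v(Q, D) = sqrt(4 - 2/3) = sqrt(10/3) = sqrt(30)/3)
(736 - 2404) + v(50, -61) = (736 - 2404) + sqrt(30)/3 = -1668 + sqrt(30)/3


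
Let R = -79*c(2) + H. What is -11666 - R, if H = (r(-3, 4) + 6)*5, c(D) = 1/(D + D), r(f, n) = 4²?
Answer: -47025/4 ≈ -11756.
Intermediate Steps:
r(f, n) = 16
c(D) = 1/(2*D)
H = 110 (H = (16 + 6)*5 = 22*5 = 110)
R = 361/4 (R = -79/(2*2) + 110 = -79*¼ + 110 = -79/4 + 110 = 361/4 ≈ 90.250)
-11666 - R = -11666 - 1*361/4 = -11666 - 361/4 = -47025/4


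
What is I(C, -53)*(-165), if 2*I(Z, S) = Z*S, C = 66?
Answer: 288585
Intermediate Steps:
I(Z, S) = S*Z/2 (I(Z, S) = (Z*S)/2 = (S*Z)/2 = S*Z/2)
I(C, -53)*(-165) = ((½)*(-53)*66)*(-165) = -1749*(-165) = 288585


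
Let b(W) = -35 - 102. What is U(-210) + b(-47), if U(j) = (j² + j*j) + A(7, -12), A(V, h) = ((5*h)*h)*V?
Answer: 93103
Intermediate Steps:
b(W) = -137
A(V, h) = 5*V*h² (A(V, h) = (5*h²)*V = 5*V*h²)
U(j) = 5040 + 2*j² (U(j) = (j² + j*j) + 5*7*(-12)² = (j² + j²) + 5*7*144 = 2*j² + 5040 = 5040 + 2*j²)
U(-210) + b(-47) = (5040 + 2*(-210)²) - 137 = (5040 + 2*44100) - 137 = (5040 + 88200) - 137 = 93240 - 137 = 93103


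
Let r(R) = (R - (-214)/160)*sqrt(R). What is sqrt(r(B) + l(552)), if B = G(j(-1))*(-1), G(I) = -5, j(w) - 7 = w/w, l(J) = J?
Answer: sqrt(220800 + 2535*sqrt(5))/20 ≈ 23.794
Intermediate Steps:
j(w) = 8 (j(w) = 7 + w/w = 7 + 1 = 8)
B = 5 (B = -5*(-1) = 5)
r(R) = sqrt(R)*(107/80 + R) (r(R) = (R - (-214)/160)*sqrt(R) = (R - 1*(-107/80))*sqrt(R) = (R + 107/80)*sqrt(R) = (107/80 + R)*sqrt(R) = sqrt(R)*(107/80 + R))
sqrt(r(B) + l(552)) = sqrt(sqrt(5)*(107/80 + 5) + 552) = sqrt(sqrt(5)*(507/80) + 552) = sqrt(507*sqrt(5)/80 + 552) = sqrt(552 + 507*sqrt(5)/80)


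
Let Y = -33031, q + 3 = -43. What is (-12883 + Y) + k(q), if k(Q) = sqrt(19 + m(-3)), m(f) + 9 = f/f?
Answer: -45914 + sqrt(11) ≈ -45911.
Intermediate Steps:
q = -46 (q = -3 - 43 = -46)
m(f) = -8 (m(f) = -9 + f/f = -9 + 1 = -8)
k(Q) = sqrt(11) (k(Q) = sqrt(19 - 8) = sqrt(11))
(-12883 + Y) + k(q) = (-12883 - 33031) + sqrt(11) = -45914 + sqrt(11)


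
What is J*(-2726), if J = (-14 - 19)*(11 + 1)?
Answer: 1079496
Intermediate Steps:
J = -396 (J = -33*12 = -396)
J*(-2726) = -396*(-2726) = 1079496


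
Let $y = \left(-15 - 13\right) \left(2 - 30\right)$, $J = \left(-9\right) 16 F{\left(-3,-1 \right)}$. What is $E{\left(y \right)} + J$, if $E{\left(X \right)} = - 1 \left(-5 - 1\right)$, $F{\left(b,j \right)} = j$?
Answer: $150$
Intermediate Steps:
$J = 144$ ($J = \left(-9\right) 16 \left(-1\right) = \left(-144\right) \left(-1\right) = 144$)
$y = 784$ ($y = \left(-28\right) \left(-28\right) = 784$)
$E{\left(X \right)} = 6$ ($E{\left(X \right)} = - 1 \left(-6\right) = \left(-1\right) \left(-6\right) = 6$)
$E{\left(y \right)} + J = 6 + 144 = 150$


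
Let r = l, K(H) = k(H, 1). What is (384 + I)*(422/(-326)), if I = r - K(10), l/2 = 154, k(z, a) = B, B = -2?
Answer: -146434/163 ≈ -898.37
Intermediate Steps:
k(z, a) = -2
K(H) = -2
l = 308 (l = 2*154 = 308)
r = 308
I = 310 (I = 308 - 1*(-2) = 308 + 2 = 310)
(384 + I)*(422/(-326)) = (384 + 310)*(422/(-326)) = 694*(422*(-1/326)) = 694*(-211/163) = -146434/163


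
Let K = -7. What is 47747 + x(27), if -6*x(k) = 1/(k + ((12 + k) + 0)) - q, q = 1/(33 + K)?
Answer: 61450394/1287 ≈ 47747.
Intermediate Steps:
q = 1/26 (q = 1/(33 - 7) = 1/26 ≈ 0.038462)
x(k) = 1/156 - 1/(6*(12 + 2*k)) (x(k) = -(1/(k + ((12 + k) + 0)) - 1*1/26)/6 = -(1/(k + (12 + k)) - 1/26)/6 = -(1/(12 + 2*k) - 1/26)/6 = -(-1/26 + 1/(12 + 2*k))/6 = 1/156 - 1/(6*(12 + 2*k)))
47747 + x(27) = 47747 + (-7 + 27)/(156*(6 + 27)) = 47747 + (1/156)*20/33 = 47747 + (1/156)*(1/33)*20 = 47747 + 5/1287 = 61450394/1287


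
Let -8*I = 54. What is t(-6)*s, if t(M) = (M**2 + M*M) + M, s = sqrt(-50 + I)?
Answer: 33*I*sqrt(227) ≈ 497.2*I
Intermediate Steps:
I = -27/4 (I = -1/8*54 = -27/4 ≈ -6.7500)
s = I*sqrt(227)/2 (s = sqrt(-50 - 27/4) = sqrt(-227/4) = I*sqrt(227)/2 ≈ 7.5333*I)
t(M) = M + 2*M**2 (t(M) = (M**2 + M**2) + M = 2*M**2 + M = M + 2*M**2)
t(-6)*s = (-6*(1 + 2*(-6)))*(I*sqrt(227)/2) = (-6*(1 - 12))*(I*sqrt(227)/2) = (-6*(-11))*(I*sqrt(227)/2) = 66*(I*sqrt(227)/2) = 33*I*sqrt(227)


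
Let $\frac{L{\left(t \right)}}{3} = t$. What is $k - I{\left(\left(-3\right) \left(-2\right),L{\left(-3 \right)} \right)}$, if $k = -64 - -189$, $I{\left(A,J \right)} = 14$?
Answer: $111$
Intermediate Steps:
$L{\left(t \right)} = 3 t$
$k = 125$ ($k = -64 + 189 = 125$)
$k - I{\left(\left(-3\right) \left(-2\right),L{\left(-3 \right)} \right)} = 125 - 14 = 111$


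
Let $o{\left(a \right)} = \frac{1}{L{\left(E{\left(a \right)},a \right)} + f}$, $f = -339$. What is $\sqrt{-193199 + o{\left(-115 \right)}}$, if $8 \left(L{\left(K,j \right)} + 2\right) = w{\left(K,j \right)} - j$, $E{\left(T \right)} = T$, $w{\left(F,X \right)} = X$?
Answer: $\frac{2 i \sqrt{5616343315}}{341} \approx 439.54 i$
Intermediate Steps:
$L{\left(K,j \right)} = -2$ ($L{\left(K,j \right)} = -2 + \frac{j - j}{8} = -2 + \frac{1}{8} \cdot 0 = -2 + 0 = -2$)
$o{\left(a \right)} = - \frac{1}{341}$ ($o{\left(a \right)} = \frac{1}{-2 - 339} = \frac{1}{-341} = - \frac{1}{341}$)
$\sqrt{-193199 + o{\left(-115 \right)}} = \sqrt{-193199 - \frac{1}{341}} = \sqrt{- \frac{65880860}{341}} = \frac{2 i \sqrt{5616343315}}{341}$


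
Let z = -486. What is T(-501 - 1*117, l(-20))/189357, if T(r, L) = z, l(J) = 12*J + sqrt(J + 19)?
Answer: -162/63119 ≈ -0.0025666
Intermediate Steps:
l(J) = sqrt(19 + J) + 12*J (l(J) = 12*J + sqrt(19 + J) = sqrt(19 + J) + 12*J)
T(r, L) = -486
T(-501 - 1*117, l(-20))/189357 = -486/189357 = -486*1/189357 = -162/63119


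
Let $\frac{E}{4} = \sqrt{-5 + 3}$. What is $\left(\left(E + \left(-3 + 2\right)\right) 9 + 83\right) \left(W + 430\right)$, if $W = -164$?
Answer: $19684 + 9576 i \sqrt{2} \approx 19684.0 + 13543.0 i$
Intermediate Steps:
$E = 4 i \sqrt{2}$ ($E = 4 \sqrt{-5 + 3} = 4 \sqrt{-2} = 4 i \sqrt{2} \approx 5.6569 i$)
$\left(\left(E + \left(-3 + 2\right)\right) 9 + 83\right) \left(W + 430\right) = \left(\left(4 i \sqrt{2} + \left(-3 + 2\right)\right) 9 + 83\right) \left(-164 + 430\right) = \left(\left(4 i \sqrt{2} - 1\right) 9 + 83\right) 266 = \left(\left(-1 + 4 i \sqrt{2}\right) 9 + 83\right) 266 = \left(\left(-9 + 36 i \sqrt{2}\right) + 83\right) 266 = \left(74 + 36 i \sqrt{2}\right) 266 = 19684 + 9576 i \sqrt{2}$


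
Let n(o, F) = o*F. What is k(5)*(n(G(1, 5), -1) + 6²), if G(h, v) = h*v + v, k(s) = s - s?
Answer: 0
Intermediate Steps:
k(s) = 0
G(h, v) = v + h*v
n(o, F) = F*o
k(5)*(n(G(1, 5), -1) + 6²) = 0*(-5*(1 + 1) + 6²) = 0*(-5*2 + 36) = 0*(-1*10 + 36) = 0*(-10 + 36) = 0*26 = 0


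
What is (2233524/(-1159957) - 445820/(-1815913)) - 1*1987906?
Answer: -4187290958472746018/2106380995741 ≈ -1.9879e+6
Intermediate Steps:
(2233524/(-1159957) - 445820/(-1815913)) - 1*1987906 = (2233524*(-1/1159957) - 445820*(-1/1815913)) - 1987906 = (-2233524/1159957 + 445820/1815913) - 1987906 = -3538753237672/2106380995741 - 1987906 = -4187290958472746018/2106380995741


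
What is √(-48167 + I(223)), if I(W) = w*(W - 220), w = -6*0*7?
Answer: 7*I*√983 ≈ 219.47*I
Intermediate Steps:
w = 0 (w = 0*7 = 0)
I(W) = 0 (I(W) = 0*(W - 220) = 0*(-220 + W) = 0)
√(-48167 + I(223)) = √(-48167 + 0) = √(-48167) = 7*I*√983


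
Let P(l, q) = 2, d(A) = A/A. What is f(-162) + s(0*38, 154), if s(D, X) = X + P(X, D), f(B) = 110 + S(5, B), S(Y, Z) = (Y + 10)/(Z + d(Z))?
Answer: 42811/161 ≈ 265.91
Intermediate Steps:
d(A) = 1
S(Y, Z) = (10 + Y)/(1 + Z) (S(Y, Z) = (Y + 10)/(Z + 1) = (10 + Y)/(1 + Z))
f(B) = 110 + 15/(1 + B) (f(B) = 110 + (10 + 5)/(1 + B) = 110 + 15/(1 + B))
s(D, X) = 2 + X (s(D, X) = X + 2 = 2 + X)
f(-162) + s(0*38, 154) = 5*(25 + 22*(-162))/(1 - 162) + (2 + 154) = 5*(25 - 3564)/(-161) + 156 = 5*(-1/161)*(-3539) + 156 = 17695/161 + 156 = 42811/161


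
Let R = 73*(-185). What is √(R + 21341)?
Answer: 2*√1959 ≈ 88.521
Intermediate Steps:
R = -13505
√(R + 21341) = √(-13505 + 21341) = √7836 = 2*√1959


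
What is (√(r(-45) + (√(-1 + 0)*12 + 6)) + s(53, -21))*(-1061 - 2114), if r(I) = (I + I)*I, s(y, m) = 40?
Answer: -127000 - 6350*√(1014 + 3*I) ≈ -3.2921e+5 - 299.12*I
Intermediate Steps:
r(I) = 2*I² (r(I) = (2*I)*I = 2*I²)
(√(r(-45) + (√(-1 + 0)*12 + 6)) + s(53, -21))*(-1061 - 2114) = (√(2*(-45)² + (√(-1 + 0)*12 + 6)) + 40)*(-1061 - 2114) = (√(2*2025 + (√(-1)*12 + 6)) + 40)*(-3175) = (√(4050 + (I*12 + 6)) + 40)*(-3175) = (√(4050 + (12*I + 6)) + 40)*(-3175) = (√(4050 + (6 + 12*I)) + 40)*(-3175) = (√(4056 + 12*I) + 40)*(-3175) = (40 + √(4056 + 12*I))*(-3175) = -127000 - 3175*√(4056 + 12*I)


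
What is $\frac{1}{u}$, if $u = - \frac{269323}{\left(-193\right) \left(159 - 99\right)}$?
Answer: $\frac{11580}{269323} \approx 0.042997$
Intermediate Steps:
$u = \frac{269323}{11580}$ ($u = - \frac{269323}{\left(-193\right) 60} = - \frac{269323}{-11580} = \left(-269323\right) \left(- \frac{1}{11580}\right) = \frac{269323}{11580} \approx 23.258$)
$\frac{1}{u} = \frac{1}{\frac{269323}{11580}} = \frac{11580}{269323}$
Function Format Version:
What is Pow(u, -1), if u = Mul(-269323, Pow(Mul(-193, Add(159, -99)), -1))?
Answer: Rational(11580, 269323) ≈ 0.042997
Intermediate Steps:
u = Rational(269323, 11580) (u = Mul(-269323, Pow(Mul(-193, 60), -1)) = Mul(-269323, Pow(-11580, -1)) = Mul(-269323, Rational(-1, 11580)) = Rational(269323, 11580) ≈ 23.258)
Pow(u, -1) = Pow(Rational(269323, 11580), -1) = Rational(11580, 269323)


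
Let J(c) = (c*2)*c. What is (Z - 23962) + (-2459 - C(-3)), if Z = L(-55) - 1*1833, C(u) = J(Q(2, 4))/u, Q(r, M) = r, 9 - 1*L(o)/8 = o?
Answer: -83218/3 ≈ -27739.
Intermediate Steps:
L(o) = 72 - 8*o
J(c) = 2*c**2 (J(c) = (2*c)*c = 2*c**2)
C(u) = 8/u (C(u) = (2*2**2)/u = (2*4)/u = 8/u)
Z = -1321 (Z = (72 - 8*(-55)) - 1*1833 = (72 + 440) - 1833 = 512 - 1833 = -1321)
(Z - 23962) + (-2459 - C(-3)) = (-1321 - 23962) + (-2459 - 8/(-3)) = -25283 + (-2459 - 8*(-1)/3) = -25283 + (-2459 - 1*(-8/3)) = -25283 + (-2459 + 8/3) = -25283 - 7369/3 = -83218/3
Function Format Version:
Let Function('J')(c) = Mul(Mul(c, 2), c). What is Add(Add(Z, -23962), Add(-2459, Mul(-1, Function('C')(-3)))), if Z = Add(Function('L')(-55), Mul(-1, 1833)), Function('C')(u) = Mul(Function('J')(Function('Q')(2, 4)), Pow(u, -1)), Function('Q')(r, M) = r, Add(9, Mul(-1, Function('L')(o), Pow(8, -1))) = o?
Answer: Rational(-83218, 3) ≈ -27739.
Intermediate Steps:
Function('L')(o) = Add(72, Mul(-8, o))
Function('J')(c) = Mul(2, Pow(c, 2)) (Function('J')(c) = Mul(Mul(2, c), c) = Mul(2, Pow(c, 2)))
Function('C')(u) = Mul(8, Pow(u, -1)) (Function('C')(u) = Mul(Mul(2, Pow(2, 2)), Pow(u, -1)) = Mul(Mul(2, 4), Pow(u, -1)) = Mul(8, Pow(u, -1)))
Z = -1321 (Z = Add(Add(72, Mul(-8, -55)), Mul(-1, 1833)) = Add(Add(72, 440), -1833) = Add(512, -1833) = -1321)
Add(Add(Z, -23962), Add(-2459, Mul(-1, Function('C')(-3)))) = Add(Add(-1321, -23962), Add(-2459, Mul(-1, Mul(8, Pow(-3, -1))))) = Add(-25283, Add(-2459, Mul(-1, Mul(8, Rational(-1, 3))))) = Add(-25283, Add(-2459, Mul(-1, Rational(-8, 3)))) = Add(-25283, Add(-2459, Rational(8, 3))) = Add(-25283, Rational(-7369, 3)) = Rational(-83218, 3)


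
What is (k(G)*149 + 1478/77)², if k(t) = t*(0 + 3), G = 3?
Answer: 10969420225/5929 ≈ 1.8501e+6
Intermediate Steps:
k(t) = 3*t (k(t) = t*3 = 3*t)
(k(G)*149 + 1478/77)² = ((3*3)*149 + 1478/77)² = (9*149 + 1478*(1/77))² = (1341 + 1478/77)² = (104735/77)² = 10969420225/5929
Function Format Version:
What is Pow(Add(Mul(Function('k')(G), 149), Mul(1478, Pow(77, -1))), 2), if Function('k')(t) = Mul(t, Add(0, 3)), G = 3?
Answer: Rational(10969420225, 5929) ≈ 1.8501e+6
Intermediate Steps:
Function('k')(t) = Mul(3, t) (Function('k')(t) = Mul(t, 3) = Mul(3, t))
Pow(Add(Mul(Function('k')(G), 149), Mul(1478, Pow(77, -1))), 2) = Pow(Add(Mul(Mul(3, 3), 149), Mul(1478, Pow(77, -1))), 2) = Pow(Add(Mul(9, 149), Mul(1478, Rational(1, 77))), 2) = Pow(Add(1341, Rational(1478, 77)), 2) = Pow(Rational(104735, 77), 2) = Rational(10969420225, 5929)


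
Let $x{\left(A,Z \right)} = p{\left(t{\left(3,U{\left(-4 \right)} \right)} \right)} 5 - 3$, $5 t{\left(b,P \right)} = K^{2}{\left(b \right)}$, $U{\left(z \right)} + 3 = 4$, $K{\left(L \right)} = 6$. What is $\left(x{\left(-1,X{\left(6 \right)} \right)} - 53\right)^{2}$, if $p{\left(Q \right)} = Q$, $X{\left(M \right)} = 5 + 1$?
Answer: $400$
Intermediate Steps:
$U{\left(z \right)} = 1$ ($U{\left(z \right)} = -3 + 4 = 1$)
$t{\left(b,P \right)} = \frac{36}{5}$ ($t{\left(b,P \right)} = \frac{6^{2}}{5} = \frac{1}{5} \cdot 36 = \frac{36}{5}$)
$X{\left(M \right)} = 6$
$x{\left(A,Z \right)} = 33$ ($x{\left(A,Z \right)} = \frac{36}{5} \cdot 5 - 3 = 36 - 3 = 33$)
$\left(x{\left(-1,X{\left(6 \right)} \right)} - 53\right)^{2} = \left(33 - 53\right)^{2} = \left(-20\right)^{2} = 400$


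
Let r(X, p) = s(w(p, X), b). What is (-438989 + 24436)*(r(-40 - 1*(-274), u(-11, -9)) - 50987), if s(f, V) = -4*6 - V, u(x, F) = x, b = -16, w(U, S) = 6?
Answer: 21140130235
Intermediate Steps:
s(f, V) = -24 - V
r(X, p) = -8 (r(X, p) = -24 - 1*(-16) = -24 + 16 = -8)
(-438989 + 24436)*(r(-40 - 1*(-274), u(-11, -9)) - 50987) = (-438989 + 24436)*(-8 - 50987) = -414553*(-50995) = 21140130235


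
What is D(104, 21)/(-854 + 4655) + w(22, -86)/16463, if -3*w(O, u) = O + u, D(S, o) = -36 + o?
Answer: -165857/62575863 ≈ -0.0026505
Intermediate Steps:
w(O, u) = -O/3 - u/3 (w(O, u) = -(O + u)/3 = -O/3 - u/3)
D(104, 21)/(-854 + 4655) + w(22, -86)/16463 = (-36 + 21)/(-854 + 4655) + (-1/3*22 - 1/3*(-86))/16463 = -15/3801 + (-22/3 + 86/3)*(1/16463) = -15*1/3801 + (64/3)*(1/16463) = -5/1267 + 64/49389 = -165857/62575863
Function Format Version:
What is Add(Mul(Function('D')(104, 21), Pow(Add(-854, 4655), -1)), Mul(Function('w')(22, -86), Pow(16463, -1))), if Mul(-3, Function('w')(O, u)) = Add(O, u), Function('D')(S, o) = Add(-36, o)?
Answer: Rational(-165857, 62575863) ≈ -0.0026505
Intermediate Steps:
Function('w')(O, u) = Add(Mul(Rational(-1, 3), O), Mul(Rational(-1, 3), u)) (Function('w')(O, u) = Mul(Rational(-1, 3), Add(O, u)) = Add(Mul(Rational(-1, 3), O), Mul(Rational(-1, 3), u)))
Add(Mul(Function('D')(104, 21), Pow(Add(-854, 4655), -1)), Mul(Function('w')(22, -86), Pow(16463, -1))) = Add(Mul(Add(-36, 21), Pow(Add(-854, 4655), -1)), Mul(Add(Mul(Rational(-1, 3), 22), Mul(Rational(-1, 3), -86)), Pow(16463, -1))) = Add(Mul(-15, Pow(3801, -1)), Mul(Add(Rational(-22, 3), Rational(86, 3)), Rational(1, 16463))) = Add(Mul(-15, Rational(1, 3801)), Mul(Rational(64, 3), Rational(1, 16463))) = Add(Rational(-5, 1267), Rational(64, 49389)) = Rational(-165857, 62575863)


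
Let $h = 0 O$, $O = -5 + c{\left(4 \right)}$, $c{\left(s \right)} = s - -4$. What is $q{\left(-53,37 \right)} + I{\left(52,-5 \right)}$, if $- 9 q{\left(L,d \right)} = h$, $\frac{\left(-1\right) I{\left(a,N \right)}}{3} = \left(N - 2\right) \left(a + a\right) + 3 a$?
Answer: $1716$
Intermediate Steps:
$c{\left(s \right)} = 4 + s$ ($c{\left(s \right)} = s + 4 = 4 + s$)
$I{\left(a,N \right)} = - 9 a - 6 a \left(-2 + N\right)$ ($I{\left(a,N \right)} = - 3 \left(\left(N - 2\right) \left(a + a\right) + 3 a\right) = - 3 \left(\left(-2 + N\right) 2 a + 3 a\right) = - 3 \left(2 a \left(-2 + N\right) + 3 a\right) = - 3 \left(3 a + 2 a \left(-2 + N\right)\right) = - 9 a - 6 a \left(-2 + N\right)$)
$O = 3$ ($O = -5 + \left(4 + 4\right) = -5 + 8 = 3$)
$h = 0$ ($h = 0 \cdot 3 = 0$)
$q{\left(L,d \right)} = 0$ ($q{\left(L,d \right)} = \left(- \frac{1}{9}\right) 0 = 0$)
$q{\left(-53,37 \right)} + I{\left(52,-5 \right)} = 0 + 3 \cdot 52 \left(1 - -10\right) = 0 + 3 \cdot 52 \left(1 + 10\right) = 0 + 3 \cdot 52 \cdot 11 = 0 + 1716 = 1716$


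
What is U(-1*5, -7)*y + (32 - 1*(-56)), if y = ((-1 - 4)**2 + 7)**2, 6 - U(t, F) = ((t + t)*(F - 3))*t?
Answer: 518232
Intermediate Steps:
U(t, F) = 6 - 2*t**2*(-3 + F) (U(t, F) = 6 - (t + t)*(F - 3)*t = 6 - (2*t)*(-3 + F)*t = 6 - 2*t*(-3 + F)*t = 6 - 2*t**2*(-3 + F))
y = 1024 (y = ((-5)**2 + 7)**2 = (25 + 7)**2 = 32**2 = 1024)
U(-1*5, -7)*y + (32 - 1*(-56)) = (6 + 6*(-1*5)**2 - 2*(-7)*(-1*5)**2)*1024 + (32 - 1*(-56)) = (6 + 6*(-5)**2 - 2*(-7)*(-5)**2)*1024 + (32 + 56) = (6 + 6*25 - 2*(-7)*25)*1024 + 88 = (6 + 150 + 350)*1024 + 88 = 506*1024 + 88 = 518144 + 88 = 518232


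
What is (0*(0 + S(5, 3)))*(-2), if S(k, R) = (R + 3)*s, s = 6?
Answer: 0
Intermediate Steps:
S(k, R) = 18 + 6*R (S(k, R) = (R + 3)*6 = (3 + R)*6 = 18 + 6*R)
(0*(0 + S(5, 3)))*(-2) = (0*(0 + (18 + 6*3)))*(-2) = (0*(0 + (18 + 18)))*(-2) = (0*(0 + 36))*(-2) = (0*36)*(-2) = 0*(-2) = 0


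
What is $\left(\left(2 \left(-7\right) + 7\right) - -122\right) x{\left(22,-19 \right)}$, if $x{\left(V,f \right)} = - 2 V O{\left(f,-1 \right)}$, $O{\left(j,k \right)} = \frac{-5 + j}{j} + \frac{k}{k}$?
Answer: $- \frac{217580}{19} \approx -11452.0$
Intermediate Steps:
$O{\left(j,k \right)} = 1 + \frac{-5 + j}{j}$ ($O{\left(j,k \right)} = \frac{-5 + j}{j} + 1 = 1 + \frac{-5 + j}{j}$)
$x{\left(V,f \right)} = - 2 V \left(2 - \frac{5}{f}\right)$
$\left(\left(2 \left(-7\right) + 7\right) - -122\right) x{\left(22,-19 \right)} = \left(\left(2 \left(-7\right) + 7\right) - -122\right) \left(\left(-4\right) 22 + 10 \cdot 22 \frac{1}{-19}\right) = \left(\left(-14 + 7\right) + \left(-95 + 217\right)\right) \left(-88 + 10 \cdot 22 \left(- \frac{1}{19}\right)\right) = \left(-7 + 122\right) \left(-88 - \frac{220}{19}\right) = 115 \left(- \frac{1892}{19}\right) = - \frac{217580}{19}$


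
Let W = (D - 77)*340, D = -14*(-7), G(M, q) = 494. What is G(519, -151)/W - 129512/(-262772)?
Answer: 131815631/234524010 ≈ 0.56206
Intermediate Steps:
D = 98
W = 7140 (W = (98 - 77)*340 = 21*340 = 7140)
G(519, -151)/W - 129512/(-262772) = 494/7140 - 129512/(-262772) = 494*(1/7140) - 129512*(-1/262772) = 247/3570 + 32378/65693 = 131815631/234524010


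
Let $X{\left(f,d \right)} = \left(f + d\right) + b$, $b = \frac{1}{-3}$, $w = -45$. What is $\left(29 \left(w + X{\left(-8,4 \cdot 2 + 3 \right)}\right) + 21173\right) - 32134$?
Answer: $- \frac{36566}{3} \approx -12189.0$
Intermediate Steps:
$b = - \frac{1}{3} \approx -0.33333$
$X{\left(f,d \right)} = - \frac{1}{3} + d + f$ ($X{\left(f,d \right)} = \left(f + d\right) - \frac{1}{3} = \left(d + f\right) - \frac{1}{3} = - \frac{1}{3} + d + f$)
$\left(29 \left(w + X{\left(-8,4 \cdot 2 + 3 \right)}\right) + 21173\right) - 32134 = \left(29 \left(-45 - - \frac{8}{3}\right) + 21173\right) - 32134 = \left(29 \left(-45 + \frac{8}{3}\right) + 21173\right) - 32134 = \left(29 \left(- \frac{127}{3}\right) + 21173\right) - 32134 = \left(- \frac{3683}{3} + 21173\right) - 32134 = \frac{59836}{3} - 32134 = - \frac{36566}{3}$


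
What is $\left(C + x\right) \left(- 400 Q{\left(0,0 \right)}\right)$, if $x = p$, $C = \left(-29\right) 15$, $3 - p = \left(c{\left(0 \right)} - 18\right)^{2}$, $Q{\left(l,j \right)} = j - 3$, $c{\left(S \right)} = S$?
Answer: $-907200$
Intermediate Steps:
$Q{\left(l,j \right)} = -3 + j$
$p = -321$ ($p = 3 - \left(0 - 18\right)^{2} = 3 - \left(-18\right)^{2} = 3 - 324 = -321$)
$C = -435$
$x = -321$
$\left(C + x\right) \left(- 400 Q{\left(0,0 \right)}\right) = \left(-435 - 321\right) \left(- 400 \left(-3 + 0\right)\right) = - 756 \left(\left(-400\right) \left(-3\right)\right) = \left(-756\right) 1200 = -907200$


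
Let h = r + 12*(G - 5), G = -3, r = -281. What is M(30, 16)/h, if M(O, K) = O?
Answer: -30/377 ≈ -0.079576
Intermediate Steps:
h = -377 (h = -281 + 12*(-3 - 5) = -281 + 12*(-8) = -281 - 96 = -377)
M(30, 16)/h = 30/(-377) = 30*(-1/377) = -30/377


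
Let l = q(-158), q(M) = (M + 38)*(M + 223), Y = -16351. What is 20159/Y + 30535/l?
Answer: -131303597/25507560 ≈ -5.1476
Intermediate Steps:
q(M) = (38 + M)*(223 + M)
l = -7800 (l = 8474 + (-158)² + 261*(-158) = 8474 + 24964 - 41238 = -7800)
20159/Y + 30535/l = 20159/(-16351) + 30535/(-7800) = 20159*(-1/16351) + 30535*(-1/7800) = -20159/16351 - 6107/1560 = -131303597/25507560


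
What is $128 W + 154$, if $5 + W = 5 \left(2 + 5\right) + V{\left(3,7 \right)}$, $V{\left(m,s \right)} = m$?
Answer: $4378$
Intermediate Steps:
$W = 33$ ($W = -5 + \left(5 \left(2 + 5\right) + 3\right) = -5 + \left(5 \cdot 7 + 3\right) = -5 + \left(35 + 3\right) = -5 + 38 = 33$)
$128 W + 154 = 128 \cdot 33 + 154 = 4224 + 154 = 4378$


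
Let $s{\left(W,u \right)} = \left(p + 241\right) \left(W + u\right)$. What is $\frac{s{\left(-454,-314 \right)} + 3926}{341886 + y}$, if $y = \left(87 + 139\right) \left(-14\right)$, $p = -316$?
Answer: $\frac{30763}{169361} \approx 0.18164$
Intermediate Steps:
$s{\left(W,u \right)} = - 75 W - 75 u$ ($s{\left(W,u \right)} = \left(-316 + 241\right) \left(W + u\right) = - 75 \left(W + u\right) = - 75 W - 75 u$)
$y = -3164$ ($y = 226 \left(-14\right) = -3164$)
$\frac{s{\left(-454,-314 \right)} + 3926}{341886 + y} = \frac{\left(\left(-75\right) \left(-454\right) - -23550\right) + 3926}{341886 - 3164} = \frac{\left(34050 + 23550\right) + 3926}{338722} = \left(57600 + 3926\right) \frac{1}{338722} = 61526 \cdot \frac{1}{338722} = \frac{30763}{169361}$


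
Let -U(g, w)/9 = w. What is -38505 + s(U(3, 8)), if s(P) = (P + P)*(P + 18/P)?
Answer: -28101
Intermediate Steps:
U(g, w) = -9*w
s(P) = 2*P*(P + 18/P) (s(P) = (2*P)*(P + 18/P) = 2*P*(P + 18/P))
-38505 + s(U(3, 8)) = -38505 + (36 + 2*(-9*8)**2) = -38505 + (36 + 2*(-72)**2) = -38505 + (36 + 2*5184) = -38505 + (36 + 10368) = -38505 + 10404 = -28101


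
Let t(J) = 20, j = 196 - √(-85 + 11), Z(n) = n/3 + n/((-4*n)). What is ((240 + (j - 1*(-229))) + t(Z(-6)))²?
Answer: (685 - I*√74)² ≈ 4.6915e+5 - 11785.0*I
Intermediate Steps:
Z(n) = -¼ + n/3 (Z(n) = n*(⅓) + n*(-1/(4*n)) = n/3 - ¼ = -¼ + n/3)
j = 196 - I*√74 (j = 196 - √(-74) = 196 - I*√74 ≈ 196.0 - 8.6023*I)
((240 + (j - 1*(-229))) + t(Z(-6)))² = ((240 + ((196 - I*√74) - 1*(-229))) + 20)² = ((240 + ((196 - I*√74) + 229)) + 20)² = ((240 + (425 - I*√74)) + 20)² = ((665 - I*√74) + 20)² = (685 - I*√74)²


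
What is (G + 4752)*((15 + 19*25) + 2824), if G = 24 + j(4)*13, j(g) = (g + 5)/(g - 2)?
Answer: 16021533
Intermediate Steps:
j(g) = (5 + g)/(-2 + g)
G = 165/2 (G = 24 + ((5 + 4)/(-2 + 4))*13 = 24 + (9/2)*13 = 24 + 117/2 = 165/2 ≈ 82.500)
(G + 4752)*((15 + 19*25) + 2824) = (165/2 + 4752)*((15 + 19*25) + 2824) = 9669*((15 + 475) + 2824)/2 = 9669*(490 + 2824)/2 = (9669/2)*3314 = 16021533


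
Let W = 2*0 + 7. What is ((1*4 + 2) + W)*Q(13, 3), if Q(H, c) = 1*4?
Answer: 52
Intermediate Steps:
Q(H, c) = 4
W = 7 (W = 0 + 7 = 7)
((1*4 + 2) + W)*Q(13, 3) = ((1*4 + 2) + 7)*4 = ((4 + 2) + 7)*4 = (6 + 7)*4 = 13*4 = 52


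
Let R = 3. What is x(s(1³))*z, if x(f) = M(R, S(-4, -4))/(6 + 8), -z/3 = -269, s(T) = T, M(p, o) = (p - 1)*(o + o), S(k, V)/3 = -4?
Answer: -19368/7 ≈ -2766.9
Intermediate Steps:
S(k, V) = -12 (S(k, V) = 3*(-4) = -12)
M(p, o) = 2*o*(-1 + p) (M(p, o) = (-1 + p)*(2*o) = 2*o*(-1 + p))
z = 807 (z = -3*(-269) = 807)
x(f) = -24/7 (x(f) = (2*(-12)*(-1 + 3))/(6 + 8) = (2*(-12)*2)/14 = -48*1/14 = -24/7)
x(s(1³))*z = -24/7*807 = -19368/7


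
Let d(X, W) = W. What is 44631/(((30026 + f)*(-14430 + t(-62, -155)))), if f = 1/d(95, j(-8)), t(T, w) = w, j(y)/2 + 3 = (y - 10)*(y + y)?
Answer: -5087934/49923932857 ≈ -0.00010191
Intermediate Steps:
j(y) = -6 + 4*y*(-10 + y) (j(y) = -6 + 2*((y - 10)*(y + y)) = -6 + 2*((-10 + y)*(2*y)) = -6 + 2*(2*y*(-10 + y)) = -6 + 4*y*(-10 + y))
f = 1/570 (f = 1/(-6 - 40*(-8) + 4*(-8)²) = 1/(-6 + 320 + 4*64) = 1/(-6 + 320 + 256) = 1/570 ≈ 0.0017544)
44631/(((30026 + f)*(-14430 + t(-62, -155)))) = 44631/(((30026 + 1/570)*(-14430 - 155))) = 44631/(((17114821/570)*(-14585))) = 44631/(-49923932857/114) = 44631*(-114/49923932857) = -5087934/49923932857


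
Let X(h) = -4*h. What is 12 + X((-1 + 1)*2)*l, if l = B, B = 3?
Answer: 12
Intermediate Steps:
l = 3
12 + X((-1 + 1)*2)*l = 12 - 4*(-1 + 1)*2*3 = 12 - 0*2*3 = 12 - 4*0*3 = 12 + 0*3 = 12 + 0 = 12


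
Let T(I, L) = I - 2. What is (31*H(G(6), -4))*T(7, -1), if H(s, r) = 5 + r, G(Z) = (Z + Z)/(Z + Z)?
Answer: 155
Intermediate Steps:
T(I, L) = -2 + I
G(Z) = 1 (G(Z) = (2*Z)/((2*Z)) = (2*Z)*(1/(2*Z)) = 1)
(31*H(G(6), -4))*T(7, -1) = (31*(5 - 4))*(-2 + 7) = (31*1)*5 = 31*5 = 155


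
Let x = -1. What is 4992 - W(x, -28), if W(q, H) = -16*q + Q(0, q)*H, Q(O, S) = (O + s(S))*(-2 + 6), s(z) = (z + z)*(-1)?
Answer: 5200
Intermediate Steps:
s(z) = -2*z (s(z) = (2*z)*(-1) = -2*z)
Q(O, S) = -8*S + 4*O (Q(O, S) = (O - 2*S)*(-2 + 6) = (O - 2*S)*4 = -8*S + 4*O)
W(q, H) = -16*q - 8*H*q (W(q, H) = -16*q + (-8*q + 4*0)*H = -16*q + (-8*q + 0)*H = -16*q + (-8*q)*H = -16*q - 8*H*q)
4992 - W(x, -28) = 4992 - 8*(-1)*(-2 - 1*(-28)) = 4992 - 8*(-1)*(-2 + 28) = 4992 - 8*(-1)*26 = 4992 - 1*(-208) = 4992 + 208 = 5200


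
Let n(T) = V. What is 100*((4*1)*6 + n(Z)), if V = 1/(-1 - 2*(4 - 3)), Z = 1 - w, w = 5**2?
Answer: 7100/3 ≈ 2366.7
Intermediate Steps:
w = 25
Z = -24 (Z = 1 - 1*25 = 1 - 25 = -24)
V = -1/3 (V = 1/(-1 - 2*1) = 1/(-1 - 2) = 1/(-3) = -1/3 ≈ -0.33333)
n(T) = -1/3
100*((4*1)*6 + n(Z)) = 100*((4*1)*6 - 1/3) = 100*(4*6 - 1/3) = 100*(24 - 1/3) = 100*(71/3) = 7100/3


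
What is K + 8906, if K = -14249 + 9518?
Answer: 4175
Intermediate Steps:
K = -4731
K + 8906 = -4731 + 8906 = 4175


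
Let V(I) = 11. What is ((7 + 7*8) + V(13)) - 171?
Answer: -97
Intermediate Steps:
((7 + 7*8) + V(13)) - 171 = ((7 + 7*8) + 11) - 171 = ((7 + 56) + 11) - 171 = (63 + 11) - 171 = 74 - 171 = -97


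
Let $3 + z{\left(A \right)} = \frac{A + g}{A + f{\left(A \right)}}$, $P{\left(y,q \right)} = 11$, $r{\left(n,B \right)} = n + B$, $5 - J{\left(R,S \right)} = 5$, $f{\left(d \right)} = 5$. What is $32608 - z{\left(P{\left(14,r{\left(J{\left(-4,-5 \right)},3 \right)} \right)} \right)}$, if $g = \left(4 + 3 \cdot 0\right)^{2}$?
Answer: $\frac{521749}{16} \approx 32609.0$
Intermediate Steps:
$g = 16$ ($g = \left(4 + 0\right)^{2} = 4^{2} = 16$)
$J{\left(R,S \right)} = 0$ ($J{\left(R,S \right)} = 5 - 5 = 0$)
$r{\left(n,B \right)} = B + n$
$z{\left(A \right)} = -3 + \frac{16 + A}{5 + A}$ ($z{\left(A \right)} = -3 + \frac{A + 16}{A + 5} = -3 + \frac{16 + A}{5 + A}$)
$32608 - z{\left(P{\left(14,r{\left(J{\left(-4,-5 \right)},3 \right)} \right)} \right)} = 32608 - \frac{1 - 22}{5 + 11} = 32608 - \frac{1 - 22}{16} = 32608 - \frac{1}{16} \left(-21\right) = 32608 - - \frac{21}{16} = 32608 + \frac{21}{16} = \frac{521749}{16}$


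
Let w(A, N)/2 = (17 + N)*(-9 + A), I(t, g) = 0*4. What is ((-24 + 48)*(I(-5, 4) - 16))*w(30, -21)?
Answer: 64512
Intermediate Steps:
I(t, g) = 0
w(A, N) = 2*(-9 + A)*(17 + N) (w(A, N) = 2*((17 + N)*(-9 + A)) = 2*((-9 + A)*(17 + N)) = 2*(-9 + A)*(17 + N))
((-24 + 48)*(I(-5, 4) - 16))*w(30, -21) = ((-24 + 48)*(0 - 16))*(-306 - 18*(-21) + 34*30 + 2*30*(-21)) = (24*(-16))*(-306 + 378 + 1020 - 1260) = -384*(-168) = 64512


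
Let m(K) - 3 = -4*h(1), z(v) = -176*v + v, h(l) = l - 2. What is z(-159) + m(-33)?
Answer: 27832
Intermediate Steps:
h(l) = -2 + l
z(v) = -175*v
m(K) = 7 (m(K) = 3 - 4*(-2 + 1) = 3 - 4*(-1) = 3 + 4 = 7)
z(-159) + m(-33) = -175*(-159) + 7 = 27825 + 7 = 27832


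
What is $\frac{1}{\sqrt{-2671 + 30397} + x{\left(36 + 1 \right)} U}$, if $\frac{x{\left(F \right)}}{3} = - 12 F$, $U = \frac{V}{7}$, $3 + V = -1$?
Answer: $\frac{6216}{4504835} - \frac{49 \sqrt{27726}}{27029010} \approx 0.001078$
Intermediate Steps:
$V = -4$ ($V = -3 - 1 = -4$)
$U = - \frac{4}{7} \approx -0.57143$
$x{\left(F \right)} = - 36 F$ ($x{\left(F \right)} = 3 \left(- 12 F\right) = - 36 F$)
$\frac{1}{\sqrt{-2671 + 30397} + x{\left(36 + 1 \right)} U} = \frac{1}{\sqrt{-2671 + 30397} + - 36 \left(36 + 1\right) \left(- \frac{4}{7}\right)} = \frac{1}{\sqrt{27726} + \left(-36\right) 37 \left(- \frac{4}{7}\right)} = \frac{1}{\sqrt{27726} - - \frac{5328}{7}} = \frac{1}{\sqrt{27726} + \frac{5328}{7}} = \frac{1}{\frac{5328}{7} + \sqrt{27726}}$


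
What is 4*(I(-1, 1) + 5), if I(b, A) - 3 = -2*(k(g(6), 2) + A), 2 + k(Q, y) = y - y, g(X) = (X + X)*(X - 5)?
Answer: 40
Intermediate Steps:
g(X) = 2*X*(-5 + X) (g(X) = (2*X)*(-5 + X) = 2*X*(-5 + X))
k(Q, y) = -2 (k(Q, y) = -2 + (y - y) = -2 + 0 = -2)
I(b, A) = 7 - 2*A (I(b, A) = 3 - 2*(-2 + A) = 3 + (4 - 2*A) = 7 - 2*A)
4*(I(-1, 1) + 5) = 4*((7 - 2*1) + 5) = 4*((7 - 2) + 5) = 4*(5 + 5) = 4*10 = 40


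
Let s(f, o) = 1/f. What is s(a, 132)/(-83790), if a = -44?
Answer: 1/3686760 ≈ 2.7124e-7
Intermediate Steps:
s(a, 132)/(-83790) = 1/(-44*(-83790)) = -1/44*(-1/83790) = 1/3686760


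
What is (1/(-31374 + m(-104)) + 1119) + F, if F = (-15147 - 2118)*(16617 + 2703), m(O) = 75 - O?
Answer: -10405363053796/31195 ≈ -3.3356e+8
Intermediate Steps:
F = -333559800 (F = -17265*19320 = -333559800)
(1/(-31374 + m(-104)) + 1119) + F = (1/(-31374 + (75 - 1*(-104))) + 1119) - 333559800 = (1/(-31374 + (75 + 104)) + 1119) - 333559800 = (1/(-31374 + 179) + 1119) - 333559800 = (1/(-31195) + 1119) - 333559800 = (-1/31195 + 1119) - 333559800 = 34907204/31195 - 333559800 = -10405363053796/31195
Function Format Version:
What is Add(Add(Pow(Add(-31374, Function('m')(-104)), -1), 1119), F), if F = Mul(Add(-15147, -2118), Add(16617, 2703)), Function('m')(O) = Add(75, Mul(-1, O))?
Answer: Rational(-10405363053796, 31195) ≈ -3.3356e+8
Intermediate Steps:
F = -333559800 (F = Mul(-17265, 19320) = -333559800)
Add(Add(Pow(Add(-31374, Function('m')(-104)), -1), 1119), F) = Add(Add(Pow(Add(-31374, Add(75, Mul(-1, -104))), -1), 1119), -333559800) = Add(Add(Pow(Add(-31374, Add(75, 104)), -1), 1119), -333559800) = Add(Add(Pow(Add(-31374, 179), -1), 1119), -333559800) = Add(Add(Pow(-31195, -1), 1119), -333559800) = Add(Add(Rational(-1, 31195), 1119), -333559800) = Add(Rational(34907204, 31195), -333559800) = Rational(-10405363053796, 31195)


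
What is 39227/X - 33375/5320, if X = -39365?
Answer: -304498903/41884360 ≈ -7.2700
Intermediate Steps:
39227/X - 33375/5320 = 39227/(-39365) - 33375/5320 = 39227*(-1/39365) - 33375*1/5320 = -39227/39365 - 6675/1064 = -304498903/41884360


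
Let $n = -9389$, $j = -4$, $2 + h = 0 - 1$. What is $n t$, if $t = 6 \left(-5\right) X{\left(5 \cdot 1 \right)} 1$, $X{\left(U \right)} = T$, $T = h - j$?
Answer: $281670$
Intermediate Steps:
$h = -3$ ($h = -2 + \left(0 - 1\right) = -2 - 1 = -3$)
$T = 1$ ($T = -3 - -4 = -3 + 4 = 1$)
$X{\left(U \right)} = 1$
$t = -30$ ($t = 6 \left(-5\right) 1 \cdot 1 = \left(-30\right) 1 \cdot 1 = \left(-30\right) 1 = -30$)
$n t = \left(-9389\right) \left(-30\right) = 281670$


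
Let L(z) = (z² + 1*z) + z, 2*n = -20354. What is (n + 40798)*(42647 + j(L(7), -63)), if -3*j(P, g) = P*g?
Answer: 1346405370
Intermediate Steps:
n = -10177 (n = (½)*(-20354) = -10177)
L(z) = z² + 2*z (L(z) = (z² + z) + z = (z + z²) + z = z² + 2*z)
j(P, g) = -P*g/3
(n + 40798)*(42647 + j(L(7), -63)) = (-10177 + 40798)*(42647 - ⅓*7*(2 + 7)*(-63)) = 30621*(42647 - ⅓*7*9*(-63)) = 30621*(42647 - ⅓*63*(-63)) = 30621*(42647 + 1323) = 30621*43970 = 1346405370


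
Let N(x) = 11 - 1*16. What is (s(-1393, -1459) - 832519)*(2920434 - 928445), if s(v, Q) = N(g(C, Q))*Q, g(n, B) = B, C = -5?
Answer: -1643837130536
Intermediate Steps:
N(x) = -5 (N(x) = 11 - 16 = -5)
s(v, Q) = -5*Q
(s(-1393, -1459) - 832519)*(2920434 - 928445) = (-5*(-1459) - 832519)*(2920434 - 928445) = (7295 - 832519)*1991989 = -825224*1991989 = -1643837130536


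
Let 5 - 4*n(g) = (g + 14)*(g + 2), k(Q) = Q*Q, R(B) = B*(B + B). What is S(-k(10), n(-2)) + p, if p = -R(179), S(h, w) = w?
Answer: -256323/4 ≈ -64081.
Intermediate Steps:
R(B) = 2*B² (R(B) = B*(2*B) = 2*B²)
k(Q) = Q²
n(g) = 5/4 - (2 + g)*(14 + g)/4 (n(g) = 5/4 - (g + 14)*(g + 2)/4 = 5/4 - (14 + g)*(2 + g)/4 = 5/4 - (2 + g)*(14 + g)/4)
p = -64082 (p = -2*179² = -2*32041 = -1*64082 = -64082)
S(-k(10), n(-2)) + p = (-23/4 - 4*(-2) - ¼*(-2)²) - 64082 = (-23/4 + 8 - ¼*4) - 64082 = (-23/4 + 8 - 1) - 64082 = 5/4 - 64082 = -256323/4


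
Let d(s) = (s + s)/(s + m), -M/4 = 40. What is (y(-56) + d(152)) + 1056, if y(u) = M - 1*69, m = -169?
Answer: 13755/17 ≈ 809.12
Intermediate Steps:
M = -160 (M = -4*40 = -160)
d(s) = 2*s/(-169 + s) (d(s) = (s + s)/(s - 169) = (2*s)/(-169 + s) = 2*s/(-169 + s))
y(u) = -229 (y(u) = -160 - 1*69 = -160 - 69 = -229)
(y(-56) + d(152)) + 1056 = (-229 + 2*152/(-169 + 152)) + 1056 = (-229 + 2*152/(-17)) + 1056 = (-229 + 2*152*(-1/17)) + 1056 = (-229 - 304/17) + 1056 = -4197/17 + 1056 = 13755/17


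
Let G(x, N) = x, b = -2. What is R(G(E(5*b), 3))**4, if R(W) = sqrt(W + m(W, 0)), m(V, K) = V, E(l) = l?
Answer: 400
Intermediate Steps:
R(W) = sqrt(2)*sqrt(W) (R(W) = sqrt(W + W) = sqrt(2*W) = sqrt(2)*sqrt(W))
R(G(E(5*b), 3))**4 = (sqrt(2)*sqrt(5*(-2)))**4 = (sqrt(2)*sqrt(-10))**4 = (sqrt(2)*(I*sqrt(10)))**4 = (2*I*sqrt(5))**4 = 400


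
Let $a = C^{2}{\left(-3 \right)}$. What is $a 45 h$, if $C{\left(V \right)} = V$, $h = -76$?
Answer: $-30780$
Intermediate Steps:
$a = 9$ ($a = \left(-3\right)^{2} = 9$)
$a 45 h = 9 \cdot 45 \left(-76\right) = 405 \left(-76\right) = -30780$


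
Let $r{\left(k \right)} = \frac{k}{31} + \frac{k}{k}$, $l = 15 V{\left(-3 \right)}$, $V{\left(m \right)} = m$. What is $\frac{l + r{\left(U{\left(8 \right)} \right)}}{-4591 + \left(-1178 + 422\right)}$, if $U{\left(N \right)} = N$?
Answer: $\frac{1356}{165757} \approx 0.0081806$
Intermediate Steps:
$l = -45$ ($l = 15 \left(-3\right) = -45$)
$r{\left(k \right)} = 1 + \frac{k}{31}$ ($r{\left(k \right)} = k \frac{1}{31} + 1 = \frac{k}{31} + 1 = 1 + \frac{k}{31}$)
$\frac{l + r{\left(U{\left(8 \right)} \right)}}{-4591 + \left(-1178 + 422\right)} = \frac{-45 + \left(1 + \frac{1}{31} \cdot 8\right)}{-4591 + \left(-1178 + 422\right)} = \frac{-45 + \left(1 + \frac{8}{31}\right)}{-4591 - 756} = \frac{-45 + \frac{39}{31}}{-5347} = \left(- \frac{1356}{31}\right) \left(- \frac{1}{5347}\right) = \frac{1356}{165757}$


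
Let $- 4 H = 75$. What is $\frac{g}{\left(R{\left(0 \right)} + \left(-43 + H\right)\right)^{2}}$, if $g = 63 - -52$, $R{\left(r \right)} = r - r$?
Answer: $\frac{1840}{61009} \approx 0.030159$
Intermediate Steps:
$H = - \frac{75}{4}$ ($H = \left(- \frac{1}{4}\right) 75 = - \frac{75}{4} \approx -18.75$)
$R{\left(r \right)} = 0$
$g = 115$ ($g = 63 + 52 = 115$)
$\frac{g}{\left(R{\left(0 \right)} + \left(-43 + H\right)\right)^{2}} = \frac{115}{\left(0 - \frac{247}{4}\right)^{2}} = \frac{115}{\left(- \frac{247}{4}\right)^{2}} = \frac{115}{\frac{61009}{16}} = 115 \cdot \frac{16}{61009} = \frac{1840}{61009}$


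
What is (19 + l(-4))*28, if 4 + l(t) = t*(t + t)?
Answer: 1316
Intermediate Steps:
l(t) = -4 + 2*t² (l(t) = -4 + t*(t + t) = -4 + t*(2*t) = -4 + 2*t²)
(19 + l(-4))*28 = (19 + (-4 + 2*(-4)²))*28 = (19 + (-4 + 2*16))*28 = (19 + (-4 + 32))*28 = (19 + 28)*28 = 47*28 = 1316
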